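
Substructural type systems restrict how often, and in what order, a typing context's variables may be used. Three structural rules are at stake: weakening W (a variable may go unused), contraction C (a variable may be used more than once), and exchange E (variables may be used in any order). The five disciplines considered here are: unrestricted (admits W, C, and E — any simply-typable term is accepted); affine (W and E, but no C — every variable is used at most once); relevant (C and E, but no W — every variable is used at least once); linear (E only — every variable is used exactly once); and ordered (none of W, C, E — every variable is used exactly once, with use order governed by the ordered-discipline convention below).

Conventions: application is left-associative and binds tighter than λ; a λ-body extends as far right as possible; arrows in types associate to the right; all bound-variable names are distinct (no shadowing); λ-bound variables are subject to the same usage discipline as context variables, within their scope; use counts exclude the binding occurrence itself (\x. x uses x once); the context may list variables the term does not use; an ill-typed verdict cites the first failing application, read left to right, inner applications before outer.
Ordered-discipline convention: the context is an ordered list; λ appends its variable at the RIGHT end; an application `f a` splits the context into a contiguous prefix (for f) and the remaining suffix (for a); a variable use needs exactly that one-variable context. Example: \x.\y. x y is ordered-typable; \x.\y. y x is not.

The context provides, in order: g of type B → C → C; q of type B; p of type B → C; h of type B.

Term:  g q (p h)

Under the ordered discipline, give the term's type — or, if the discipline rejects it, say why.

term : C
counts: g: 1, q: 1, p: 1, h: 1
uses in reading order: g, q, p, h
typing: well-typed at C
per-discipline verdicts: ordered ✓, linear ✓, affine ✓, relevant ✓, unrestricted ✓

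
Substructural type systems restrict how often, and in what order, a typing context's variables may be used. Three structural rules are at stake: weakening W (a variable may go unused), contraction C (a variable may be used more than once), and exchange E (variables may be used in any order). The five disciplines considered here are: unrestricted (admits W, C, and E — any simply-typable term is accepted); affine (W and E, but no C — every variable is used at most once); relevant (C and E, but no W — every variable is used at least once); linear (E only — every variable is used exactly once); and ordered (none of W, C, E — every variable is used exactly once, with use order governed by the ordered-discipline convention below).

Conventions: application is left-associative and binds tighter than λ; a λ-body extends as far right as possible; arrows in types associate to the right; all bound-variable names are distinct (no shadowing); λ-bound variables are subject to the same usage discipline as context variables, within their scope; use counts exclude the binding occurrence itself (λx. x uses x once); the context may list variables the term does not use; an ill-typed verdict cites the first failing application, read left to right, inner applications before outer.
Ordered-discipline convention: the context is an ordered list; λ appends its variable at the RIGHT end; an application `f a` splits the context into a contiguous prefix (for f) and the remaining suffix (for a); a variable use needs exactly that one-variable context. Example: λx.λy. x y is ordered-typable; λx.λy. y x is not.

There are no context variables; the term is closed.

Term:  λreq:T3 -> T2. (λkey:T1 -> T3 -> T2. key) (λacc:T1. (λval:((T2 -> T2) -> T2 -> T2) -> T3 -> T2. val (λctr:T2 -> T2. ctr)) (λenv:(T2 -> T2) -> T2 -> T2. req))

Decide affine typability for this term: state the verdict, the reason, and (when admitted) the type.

yes — req, key, acc, val, ctr, env: no repeats, contraction unneeded; term : (T3 -> T2) -> T1 -> T3 -> T2
usage: req [bound]: 1×; key [bound]: 1×; acc [bound]: 0×; val [bound]: 1×; ctr [bound]: 1×; env [bound]: 0×
use order (left to right): key, val, ctr, req
typing: well-typed at (T3 -> T2) -> T1 -> T3 -> T2
per-discipline verdicts: ordered ✗, linear ✗, affine ✓, relevant ✗, unrestricted ✓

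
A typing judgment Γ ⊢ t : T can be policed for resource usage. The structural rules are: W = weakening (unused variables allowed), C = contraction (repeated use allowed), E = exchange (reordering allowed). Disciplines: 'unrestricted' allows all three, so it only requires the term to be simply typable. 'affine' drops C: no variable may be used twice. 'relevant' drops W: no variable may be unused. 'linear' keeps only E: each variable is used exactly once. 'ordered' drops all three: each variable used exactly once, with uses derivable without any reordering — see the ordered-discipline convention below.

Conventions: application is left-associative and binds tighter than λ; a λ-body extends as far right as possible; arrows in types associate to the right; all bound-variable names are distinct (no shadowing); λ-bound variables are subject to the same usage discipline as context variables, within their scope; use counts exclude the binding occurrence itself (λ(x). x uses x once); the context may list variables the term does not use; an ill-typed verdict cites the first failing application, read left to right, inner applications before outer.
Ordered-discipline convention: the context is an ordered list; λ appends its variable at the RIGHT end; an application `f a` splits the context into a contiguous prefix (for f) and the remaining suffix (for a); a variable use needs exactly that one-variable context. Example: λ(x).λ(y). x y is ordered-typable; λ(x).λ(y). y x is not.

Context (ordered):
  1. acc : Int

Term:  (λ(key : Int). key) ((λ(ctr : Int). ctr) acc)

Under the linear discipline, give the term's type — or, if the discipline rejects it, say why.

term : Int
counts: acc: 1; key (λ-bound): 1; ctr (λ-bound): 1
left-to-right use order: key, ctr, acc
typing: well-typed at Int
summary: ordered ✓ · linear ✓ · affine ✓ · relevant ✓ · unrestricted ✓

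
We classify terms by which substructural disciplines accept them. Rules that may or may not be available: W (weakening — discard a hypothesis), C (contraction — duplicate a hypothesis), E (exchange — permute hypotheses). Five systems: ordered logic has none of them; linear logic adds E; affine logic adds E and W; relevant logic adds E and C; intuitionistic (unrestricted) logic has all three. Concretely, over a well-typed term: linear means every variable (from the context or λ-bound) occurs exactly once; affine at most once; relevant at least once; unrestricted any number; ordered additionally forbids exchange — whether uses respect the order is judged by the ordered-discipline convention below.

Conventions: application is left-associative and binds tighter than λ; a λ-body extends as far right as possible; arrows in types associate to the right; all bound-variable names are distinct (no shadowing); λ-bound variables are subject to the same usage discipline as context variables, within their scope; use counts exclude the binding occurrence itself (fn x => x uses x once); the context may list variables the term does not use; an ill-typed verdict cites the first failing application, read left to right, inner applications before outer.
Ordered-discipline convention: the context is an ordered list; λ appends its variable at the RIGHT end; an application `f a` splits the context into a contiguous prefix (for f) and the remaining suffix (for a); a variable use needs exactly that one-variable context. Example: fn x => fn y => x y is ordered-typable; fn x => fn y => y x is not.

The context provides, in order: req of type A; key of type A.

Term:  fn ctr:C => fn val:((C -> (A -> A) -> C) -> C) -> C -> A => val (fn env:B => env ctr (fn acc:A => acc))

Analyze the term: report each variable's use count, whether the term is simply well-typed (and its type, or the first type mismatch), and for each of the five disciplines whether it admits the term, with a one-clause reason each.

use counts: req=0, key=0, ctr [bound]=1, val [bound]=1, env [bound]=1, acc [bound]=1
use order (left to right): val, env, ctr, acc
typing: ill-typed: non-arrow in function slot: B
ordered: ✗ — a type mismatch blocks all five
linear: ✗ — the type mismatch rejects it
affine: ✗ — not simply typable
relevant: ✗ — fails simple typing
unrestricted: ✗ — a type mismatch blocks all five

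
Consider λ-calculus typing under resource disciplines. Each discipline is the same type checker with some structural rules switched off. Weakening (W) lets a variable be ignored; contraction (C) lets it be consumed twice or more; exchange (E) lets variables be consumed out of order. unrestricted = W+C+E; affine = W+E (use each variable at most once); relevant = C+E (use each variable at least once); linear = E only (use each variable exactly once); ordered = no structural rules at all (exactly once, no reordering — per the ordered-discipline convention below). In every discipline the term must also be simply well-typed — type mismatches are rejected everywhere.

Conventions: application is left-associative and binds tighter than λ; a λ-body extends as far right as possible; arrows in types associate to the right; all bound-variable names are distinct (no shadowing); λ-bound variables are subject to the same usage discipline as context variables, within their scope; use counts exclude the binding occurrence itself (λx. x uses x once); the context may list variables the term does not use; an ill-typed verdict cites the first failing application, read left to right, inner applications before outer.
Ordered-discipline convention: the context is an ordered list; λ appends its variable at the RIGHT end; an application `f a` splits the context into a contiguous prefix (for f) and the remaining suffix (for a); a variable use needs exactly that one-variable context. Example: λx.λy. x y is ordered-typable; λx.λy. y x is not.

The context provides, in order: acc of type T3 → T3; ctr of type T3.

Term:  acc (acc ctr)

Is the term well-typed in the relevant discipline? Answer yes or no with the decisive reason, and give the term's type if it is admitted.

yes — every one of acc, ctr appears; term : T3
variable uses: acc ×2, ctr ×1
left-to-right use order: acc, acc, ctr
typing: well-typed at T3
per-discipline verdicts: ordered ✗ · linear ✗ · affine ✗ · relevant ✓ · unrestricted ✓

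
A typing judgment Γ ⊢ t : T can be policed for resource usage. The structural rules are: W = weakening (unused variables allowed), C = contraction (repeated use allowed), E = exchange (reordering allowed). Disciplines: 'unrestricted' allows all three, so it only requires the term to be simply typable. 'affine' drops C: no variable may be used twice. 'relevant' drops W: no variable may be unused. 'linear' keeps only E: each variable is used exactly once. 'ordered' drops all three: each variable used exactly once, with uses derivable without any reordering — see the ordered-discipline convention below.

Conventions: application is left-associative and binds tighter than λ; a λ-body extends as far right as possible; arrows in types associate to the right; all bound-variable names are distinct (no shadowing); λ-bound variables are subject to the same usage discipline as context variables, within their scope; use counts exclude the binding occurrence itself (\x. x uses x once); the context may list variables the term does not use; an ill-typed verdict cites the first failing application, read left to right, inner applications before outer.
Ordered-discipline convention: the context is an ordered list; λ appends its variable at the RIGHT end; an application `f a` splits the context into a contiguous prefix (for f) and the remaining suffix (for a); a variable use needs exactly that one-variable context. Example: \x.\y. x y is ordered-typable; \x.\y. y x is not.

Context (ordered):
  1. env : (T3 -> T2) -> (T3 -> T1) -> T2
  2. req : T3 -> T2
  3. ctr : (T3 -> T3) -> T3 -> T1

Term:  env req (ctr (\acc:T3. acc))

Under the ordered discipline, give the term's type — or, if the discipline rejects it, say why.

term : T2
use counts: env ×1, req ×1, ctr ×1, acc [bound] ×1
order of uses: env, req, ctr, acc
typing: the term checks, with type T2
summary: ordered ✓ | linear ✓ | affine ✓ | relevant ✓ | unrestricted ✓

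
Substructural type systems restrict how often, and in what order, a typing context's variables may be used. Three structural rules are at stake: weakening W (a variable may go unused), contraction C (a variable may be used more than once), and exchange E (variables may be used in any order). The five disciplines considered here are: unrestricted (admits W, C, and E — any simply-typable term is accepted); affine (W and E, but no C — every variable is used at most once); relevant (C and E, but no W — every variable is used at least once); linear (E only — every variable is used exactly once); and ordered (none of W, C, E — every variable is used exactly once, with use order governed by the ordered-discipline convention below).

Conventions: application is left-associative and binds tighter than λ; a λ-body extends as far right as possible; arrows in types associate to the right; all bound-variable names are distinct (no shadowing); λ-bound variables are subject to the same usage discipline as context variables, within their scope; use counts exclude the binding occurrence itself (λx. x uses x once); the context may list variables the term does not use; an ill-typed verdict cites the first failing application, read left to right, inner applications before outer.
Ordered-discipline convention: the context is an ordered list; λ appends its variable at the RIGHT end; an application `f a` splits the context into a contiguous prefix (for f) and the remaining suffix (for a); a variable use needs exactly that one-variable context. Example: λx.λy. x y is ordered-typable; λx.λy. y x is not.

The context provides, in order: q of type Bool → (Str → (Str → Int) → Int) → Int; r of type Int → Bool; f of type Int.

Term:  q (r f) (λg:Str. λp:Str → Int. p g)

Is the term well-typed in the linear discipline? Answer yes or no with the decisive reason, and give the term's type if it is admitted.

yes — each of q, r, f, g, p used exactly once; term : Int
counts: q: 1×; r: 1×; f: 1×; g (λ-bound): 1×; p (λ-bound): 1×
left-to-right use order: q, r, f, p, g
typing: well-typed at Int
all disciplines: ordered ✗ | linear ✓ | affine ✓ | relevant ✓ | unrestricted ✓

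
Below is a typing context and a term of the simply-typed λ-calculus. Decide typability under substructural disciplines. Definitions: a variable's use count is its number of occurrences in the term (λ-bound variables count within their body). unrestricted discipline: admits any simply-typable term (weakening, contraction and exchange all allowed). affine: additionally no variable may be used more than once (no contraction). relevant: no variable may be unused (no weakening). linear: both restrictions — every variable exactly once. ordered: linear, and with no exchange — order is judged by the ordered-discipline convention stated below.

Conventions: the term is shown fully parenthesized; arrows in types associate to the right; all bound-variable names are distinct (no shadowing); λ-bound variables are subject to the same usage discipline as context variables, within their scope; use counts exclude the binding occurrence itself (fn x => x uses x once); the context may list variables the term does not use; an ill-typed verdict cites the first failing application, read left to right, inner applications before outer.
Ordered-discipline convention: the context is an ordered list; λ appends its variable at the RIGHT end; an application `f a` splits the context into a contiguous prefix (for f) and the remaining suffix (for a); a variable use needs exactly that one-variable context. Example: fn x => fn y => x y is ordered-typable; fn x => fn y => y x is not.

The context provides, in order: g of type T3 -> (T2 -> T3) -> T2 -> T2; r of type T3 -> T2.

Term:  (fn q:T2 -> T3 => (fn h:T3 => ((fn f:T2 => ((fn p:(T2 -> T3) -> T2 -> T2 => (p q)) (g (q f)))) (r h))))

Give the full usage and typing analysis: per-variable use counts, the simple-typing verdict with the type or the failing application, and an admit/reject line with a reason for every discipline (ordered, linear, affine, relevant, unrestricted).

variable uses: g: 1×; r: 1×; q [bound]: 2×; h [bound]: 1×; f [bound]: 1×; p [bound]: 1×
left-to-right use order: p, q, g, q, f, r, h
typing: well-typed at (T2 -> T3) -> T3 -> T2 -> T2
ordered: ✗, needs contraction — q ×2
linear: ✗, needs contraction — q ×2
affine: ✗, needs contraction — q ×2
relevant: ✓, none of g, r, q, h, f, p goes unused
unrestricted: ✓, well-typed at (T2 -> T3) -> T3 -> T2 -> T2; no restrictions here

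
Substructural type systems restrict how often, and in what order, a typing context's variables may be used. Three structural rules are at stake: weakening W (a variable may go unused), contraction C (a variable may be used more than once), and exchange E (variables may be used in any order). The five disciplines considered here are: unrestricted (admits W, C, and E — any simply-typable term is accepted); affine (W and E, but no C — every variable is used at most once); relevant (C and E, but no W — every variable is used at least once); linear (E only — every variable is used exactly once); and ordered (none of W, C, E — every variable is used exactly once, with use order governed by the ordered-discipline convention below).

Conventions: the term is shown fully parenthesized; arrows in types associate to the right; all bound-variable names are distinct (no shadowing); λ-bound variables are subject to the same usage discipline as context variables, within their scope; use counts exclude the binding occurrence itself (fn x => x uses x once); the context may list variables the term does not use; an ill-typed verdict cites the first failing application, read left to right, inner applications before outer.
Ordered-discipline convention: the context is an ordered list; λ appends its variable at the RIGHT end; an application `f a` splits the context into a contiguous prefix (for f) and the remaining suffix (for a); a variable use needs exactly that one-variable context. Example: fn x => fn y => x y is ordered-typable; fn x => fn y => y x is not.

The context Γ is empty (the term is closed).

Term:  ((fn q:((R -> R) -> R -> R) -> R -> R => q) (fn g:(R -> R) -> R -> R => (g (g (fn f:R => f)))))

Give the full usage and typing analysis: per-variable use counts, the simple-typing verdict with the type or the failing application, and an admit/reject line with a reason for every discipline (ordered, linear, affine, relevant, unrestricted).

usage: q [bound]=1; g [bound]=2; f [bound]=1
order of uses: q, g, g, f
typing: ✓ — ((R -> R) -> R -> R) -> R -> R
ordered: ✗, needs contraction — g ×2
linear: ✗, needs contraction — g ×2
affine: ✗, needs contraction — g ×2
relevant: ✓, every one of q, g, f appears
unrestricted: ✓, typability at ((R -> R) -> R -> R) -> R -> R is all that's needed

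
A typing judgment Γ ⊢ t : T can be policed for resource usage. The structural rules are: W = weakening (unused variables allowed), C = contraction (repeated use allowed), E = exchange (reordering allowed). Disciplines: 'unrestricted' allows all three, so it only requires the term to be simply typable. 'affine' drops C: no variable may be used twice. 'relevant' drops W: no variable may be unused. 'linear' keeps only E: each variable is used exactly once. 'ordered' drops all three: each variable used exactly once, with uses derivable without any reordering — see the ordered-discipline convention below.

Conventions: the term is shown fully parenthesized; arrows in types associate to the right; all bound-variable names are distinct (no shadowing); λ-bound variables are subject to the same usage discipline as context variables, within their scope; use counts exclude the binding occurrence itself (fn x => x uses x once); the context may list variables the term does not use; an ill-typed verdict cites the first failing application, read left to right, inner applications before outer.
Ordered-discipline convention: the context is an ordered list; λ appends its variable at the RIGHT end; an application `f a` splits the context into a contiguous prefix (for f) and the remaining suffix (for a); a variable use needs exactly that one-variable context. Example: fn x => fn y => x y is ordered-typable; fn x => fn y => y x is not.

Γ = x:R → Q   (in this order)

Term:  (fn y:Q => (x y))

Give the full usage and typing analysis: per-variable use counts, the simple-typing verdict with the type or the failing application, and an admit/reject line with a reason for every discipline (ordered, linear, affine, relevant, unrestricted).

usage: x: 1; y [bound]: 1
order of uses: x, y
typing: ill-typed: argument of type Q where R is required
ordered: ✗ — fails simple typing
linear: ✗ — a type mismatch blocks all five
affine: ✗ — the type mismatch rejects it
relevant: ✗ — not simply typable
unrestricted: ✗ — fails simple typing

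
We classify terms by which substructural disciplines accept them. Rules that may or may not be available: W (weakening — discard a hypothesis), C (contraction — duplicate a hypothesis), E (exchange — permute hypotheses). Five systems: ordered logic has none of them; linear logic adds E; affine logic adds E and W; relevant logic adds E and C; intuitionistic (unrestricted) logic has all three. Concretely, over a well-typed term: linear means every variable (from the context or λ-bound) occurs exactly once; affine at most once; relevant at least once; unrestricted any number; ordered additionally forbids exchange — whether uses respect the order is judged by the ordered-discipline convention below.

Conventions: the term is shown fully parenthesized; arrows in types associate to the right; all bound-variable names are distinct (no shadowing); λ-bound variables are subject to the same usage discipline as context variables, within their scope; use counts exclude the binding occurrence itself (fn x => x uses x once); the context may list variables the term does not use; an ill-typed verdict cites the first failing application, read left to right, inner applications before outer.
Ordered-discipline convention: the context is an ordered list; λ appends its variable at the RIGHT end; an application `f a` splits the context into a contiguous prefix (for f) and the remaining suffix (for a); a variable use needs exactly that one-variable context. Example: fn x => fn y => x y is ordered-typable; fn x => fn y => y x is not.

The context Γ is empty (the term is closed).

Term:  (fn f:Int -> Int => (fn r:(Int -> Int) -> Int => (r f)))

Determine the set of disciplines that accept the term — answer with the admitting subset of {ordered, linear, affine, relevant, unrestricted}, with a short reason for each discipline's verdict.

admitted by: linear, affine, relevant, unrestricted
usage: f (λ-bound): 1, r (λ-bound): 1
uses in reading order: r, f
typing: the term checks, with type (Int -> Int) -> ((Int -> Int) -> Int) -> Int
ordered ✗ (no contiguous prefix/suffix split fits r, f)
linear ✓ (each of f, r used exactly once)
affine ✓ (f, r: no repeats, contraction unneeded)
relevant ✓ (every one of f, r appears)
unrestricted ✓ (simply typable at (Int -> Int) -> ((Int -> Int) -> Int) -> Int; W, C, E all held)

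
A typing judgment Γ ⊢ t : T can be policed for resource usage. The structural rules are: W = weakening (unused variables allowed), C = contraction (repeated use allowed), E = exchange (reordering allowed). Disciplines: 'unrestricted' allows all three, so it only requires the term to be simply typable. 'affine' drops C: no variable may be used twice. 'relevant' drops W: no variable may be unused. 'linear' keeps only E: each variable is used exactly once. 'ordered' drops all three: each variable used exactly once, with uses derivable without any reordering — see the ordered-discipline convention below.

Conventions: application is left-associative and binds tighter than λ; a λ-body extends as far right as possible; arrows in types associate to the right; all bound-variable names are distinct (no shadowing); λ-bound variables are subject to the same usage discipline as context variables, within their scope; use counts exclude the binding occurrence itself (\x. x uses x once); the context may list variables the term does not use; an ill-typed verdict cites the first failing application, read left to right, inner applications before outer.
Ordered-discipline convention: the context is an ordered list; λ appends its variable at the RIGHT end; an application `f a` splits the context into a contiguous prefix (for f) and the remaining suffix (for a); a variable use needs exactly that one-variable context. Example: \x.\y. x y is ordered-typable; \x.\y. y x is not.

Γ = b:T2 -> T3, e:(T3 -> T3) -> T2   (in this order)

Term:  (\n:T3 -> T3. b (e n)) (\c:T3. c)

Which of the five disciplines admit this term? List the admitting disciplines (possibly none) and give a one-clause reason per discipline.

admitted by: ordered, linear, affine, relevant, unrestricted
variable uses: b: 1×, e: 1×, n [bound]: 1×, c [bound]: 1×
left-to-right use order: b, e, n, c
typing: the term checks, with type T3
ordered: ✓ — single-use (b, e, n, c), ordered derivation ok
linear: ✓ — b, e, n, c: one use apiece
affine: ✓ — b, e, n, c: no repeats, contraction unneeded
relevant: ✓ — every one of b, e, n, c appears
unrestricted: ✓ — typability at T3 is all that's needed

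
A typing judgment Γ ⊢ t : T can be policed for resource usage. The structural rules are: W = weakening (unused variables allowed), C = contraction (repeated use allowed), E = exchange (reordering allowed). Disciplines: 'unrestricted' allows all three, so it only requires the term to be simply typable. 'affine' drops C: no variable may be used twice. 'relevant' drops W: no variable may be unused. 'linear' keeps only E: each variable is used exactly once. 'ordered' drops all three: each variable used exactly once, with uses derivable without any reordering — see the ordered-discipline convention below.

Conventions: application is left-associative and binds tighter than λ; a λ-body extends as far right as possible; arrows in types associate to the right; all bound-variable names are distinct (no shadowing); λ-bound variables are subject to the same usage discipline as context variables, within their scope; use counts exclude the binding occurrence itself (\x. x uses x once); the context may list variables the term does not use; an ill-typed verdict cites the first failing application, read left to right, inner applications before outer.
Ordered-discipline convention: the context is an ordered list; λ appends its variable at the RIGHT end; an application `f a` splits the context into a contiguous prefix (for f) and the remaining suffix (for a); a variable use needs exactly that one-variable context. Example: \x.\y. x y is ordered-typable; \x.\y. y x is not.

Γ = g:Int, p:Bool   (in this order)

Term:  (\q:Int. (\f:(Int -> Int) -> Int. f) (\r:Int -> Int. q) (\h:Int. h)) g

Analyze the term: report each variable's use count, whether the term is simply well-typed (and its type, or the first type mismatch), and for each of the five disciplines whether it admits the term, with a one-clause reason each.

variable uses: g ×1; p ×0; q [bound] ×1; f [bound] ×1; r [bound] ×0; h [bound] ×1
use order (left to right): f, q, h, g
typing: the term checks, with type Int
ordered: ✗ — p, r never used (weakening)
linear: ✗ — p, r never used (weakening)
affine: ✓ — none of g, p, q, f, r, h used more than once
relevant: ✗ — p, r never used (weakening)
unrestricted: ✓ — well-typed at Int; no restrictions here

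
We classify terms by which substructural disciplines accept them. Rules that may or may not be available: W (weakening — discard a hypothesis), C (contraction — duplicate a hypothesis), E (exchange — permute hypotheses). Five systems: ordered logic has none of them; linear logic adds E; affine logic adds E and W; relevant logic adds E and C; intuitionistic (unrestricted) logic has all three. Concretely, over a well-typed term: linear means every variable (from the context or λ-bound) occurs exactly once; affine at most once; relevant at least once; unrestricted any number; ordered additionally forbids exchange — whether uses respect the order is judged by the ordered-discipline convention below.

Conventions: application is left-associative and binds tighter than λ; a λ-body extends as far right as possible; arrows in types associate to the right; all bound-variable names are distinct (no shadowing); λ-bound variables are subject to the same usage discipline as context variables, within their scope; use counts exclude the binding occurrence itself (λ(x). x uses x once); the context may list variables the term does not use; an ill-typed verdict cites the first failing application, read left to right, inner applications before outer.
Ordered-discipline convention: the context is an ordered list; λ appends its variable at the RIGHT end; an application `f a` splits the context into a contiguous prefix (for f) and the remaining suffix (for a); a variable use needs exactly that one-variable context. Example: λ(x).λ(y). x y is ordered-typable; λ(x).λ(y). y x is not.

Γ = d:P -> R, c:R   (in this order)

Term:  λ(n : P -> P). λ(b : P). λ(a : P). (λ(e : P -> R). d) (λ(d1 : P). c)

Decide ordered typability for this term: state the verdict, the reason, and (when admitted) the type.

no — needs weakening: n, b, a, e, d1 unused
counts: d: 1, c: 1, n [bound]: 0, b [bound]: 0, a [bound]: 0, e [bound]: 0, d1 [bound]: 0
left-to-right use order: d, c
typing: ✓ — (P -> P) -> P -> P -> P -> R
per-discipline verdicts: ordered ✗ | linear ✗ | affine ✓ | relevant ✗ | unrestricted ✓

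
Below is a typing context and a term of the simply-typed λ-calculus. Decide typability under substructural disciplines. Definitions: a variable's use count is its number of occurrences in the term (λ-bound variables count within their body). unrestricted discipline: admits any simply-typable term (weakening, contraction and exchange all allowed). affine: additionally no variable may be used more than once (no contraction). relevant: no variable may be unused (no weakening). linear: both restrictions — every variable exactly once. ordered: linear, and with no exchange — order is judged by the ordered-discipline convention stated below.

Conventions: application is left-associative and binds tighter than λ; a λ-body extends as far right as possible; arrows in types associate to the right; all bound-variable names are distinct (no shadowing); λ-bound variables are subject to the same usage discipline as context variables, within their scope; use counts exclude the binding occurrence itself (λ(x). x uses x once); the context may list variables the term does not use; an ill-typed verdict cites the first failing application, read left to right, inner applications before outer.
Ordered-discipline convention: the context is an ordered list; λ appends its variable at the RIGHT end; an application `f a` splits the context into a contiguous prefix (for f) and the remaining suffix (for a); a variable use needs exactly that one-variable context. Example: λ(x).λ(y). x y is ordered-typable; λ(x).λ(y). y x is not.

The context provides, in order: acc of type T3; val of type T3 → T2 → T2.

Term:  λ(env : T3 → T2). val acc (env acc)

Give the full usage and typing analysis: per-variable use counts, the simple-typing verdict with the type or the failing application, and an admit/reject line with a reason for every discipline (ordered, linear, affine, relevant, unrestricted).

variable uses: acc: 2, val: 1, env [bound]: 1
left-to-right use order: val, acc, env, acc
typing: ✓ — (T3 → T2) → T2
ordered: ✗ — repeated use of acc ×2
linear: ✗ — repeated use of acc ×2
affine: ✗ — repeated use of acc ×2
relevant: ✓ — every one of acc, val, env appears
unrestricted: ✓ — type-checks ((T3 → T2) → T2) and nothing is barred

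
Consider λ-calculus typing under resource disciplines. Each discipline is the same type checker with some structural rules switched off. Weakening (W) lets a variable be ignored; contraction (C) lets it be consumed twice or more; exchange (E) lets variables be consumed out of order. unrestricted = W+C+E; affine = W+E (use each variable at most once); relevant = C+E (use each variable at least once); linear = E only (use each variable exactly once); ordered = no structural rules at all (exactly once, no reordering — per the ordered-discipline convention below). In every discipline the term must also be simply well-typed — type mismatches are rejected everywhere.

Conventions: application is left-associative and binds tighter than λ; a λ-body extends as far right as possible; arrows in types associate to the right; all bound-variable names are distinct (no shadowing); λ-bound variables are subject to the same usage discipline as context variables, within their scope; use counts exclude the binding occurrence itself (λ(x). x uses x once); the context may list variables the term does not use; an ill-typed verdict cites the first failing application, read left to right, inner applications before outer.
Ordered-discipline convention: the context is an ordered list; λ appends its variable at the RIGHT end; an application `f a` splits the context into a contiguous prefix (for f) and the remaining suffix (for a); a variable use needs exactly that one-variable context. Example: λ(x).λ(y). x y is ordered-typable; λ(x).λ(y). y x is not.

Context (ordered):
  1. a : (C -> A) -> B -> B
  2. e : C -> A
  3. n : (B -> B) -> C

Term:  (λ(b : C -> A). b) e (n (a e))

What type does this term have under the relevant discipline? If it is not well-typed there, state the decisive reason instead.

term : A
use counts: a=1; e=2; n=1; b (λ-bound)=1
left-to-right use order: b, e, n, a, e
typing: well-typed at A
summary: ordered ✗ | linear ✗ | affine ✗ | relevant ✓ | unrestricted ✓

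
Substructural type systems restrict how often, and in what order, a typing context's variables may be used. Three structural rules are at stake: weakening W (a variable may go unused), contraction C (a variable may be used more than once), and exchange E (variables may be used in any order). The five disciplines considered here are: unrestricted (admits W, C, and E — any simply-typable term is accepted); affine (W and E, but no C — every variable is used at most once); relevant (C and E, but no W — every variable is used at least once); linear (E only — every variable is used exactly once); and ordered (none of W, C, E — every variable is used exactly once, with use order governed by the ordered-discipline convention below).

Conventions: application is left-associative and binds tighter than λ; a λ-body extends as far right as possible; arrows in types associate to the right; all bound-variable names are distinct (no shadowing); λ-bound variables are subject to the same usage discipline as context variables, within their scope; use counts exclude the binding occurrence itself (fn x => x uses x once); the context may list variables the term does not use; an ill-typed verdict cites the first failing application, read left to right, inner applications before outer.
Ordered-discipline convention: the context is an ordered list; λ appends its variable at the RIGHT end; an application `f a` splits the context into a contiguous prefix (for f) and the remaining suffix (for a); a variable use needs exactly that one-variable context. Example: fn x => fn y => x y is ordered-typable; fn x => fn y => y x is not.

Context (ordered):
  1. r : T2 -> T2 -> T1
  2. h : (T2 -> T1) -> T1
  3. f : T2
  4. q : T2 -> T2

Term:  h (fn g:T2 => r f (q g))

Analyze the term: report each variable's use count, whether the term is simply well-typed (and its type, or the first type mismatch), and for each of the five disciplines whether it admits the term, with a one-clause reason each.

usage: r ×1; h ×1; f ×1; q ×1; g (λ-bound) ×1
order of uses: h, r, f, q, g
typing: well-typed at T1
ordered ✗ (no ordered split (uses run h, r, f, q, g))
linear ✓ (exactly-once usage across r, h, f, q, g)
affine ✓ (none of r, h, f, q, g used more than once)
relevant ✓ (none of r, h, f, q, g goes unused)
unrestricted ✓ (simply typable at T1; W, C, E all held)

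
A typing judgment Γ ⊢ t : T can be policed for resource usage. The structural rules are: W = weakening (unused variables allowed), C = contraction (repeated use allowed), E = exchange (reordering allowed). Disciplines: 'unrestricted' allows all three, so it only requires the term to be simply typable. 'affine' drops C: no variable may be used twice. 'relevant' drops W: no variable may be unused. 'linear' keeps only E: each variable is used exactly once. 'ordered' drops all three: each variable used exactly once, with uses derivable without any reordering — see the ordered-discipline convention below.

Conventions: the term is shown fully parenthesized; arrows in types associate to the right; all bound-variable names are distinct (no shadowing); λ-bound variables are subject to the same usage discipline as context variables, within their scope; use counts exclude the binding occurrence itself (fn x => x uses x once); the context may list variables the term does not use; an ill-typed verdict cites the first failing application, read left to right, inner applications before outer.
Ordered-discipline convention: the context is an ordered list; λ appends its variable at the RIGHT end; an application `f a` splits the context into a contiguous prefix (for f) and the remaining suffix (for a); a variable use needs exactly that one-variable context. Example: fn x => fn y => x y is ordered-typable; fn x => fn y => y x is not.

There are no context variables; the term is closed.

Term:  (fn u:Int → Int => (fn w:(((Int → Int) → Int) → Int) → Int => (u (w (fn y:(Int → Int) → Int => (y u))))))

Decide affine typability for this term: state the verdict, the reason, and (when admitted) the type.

no — uses contraction: u ×2
usage: u (λ-bound) ×2, w (λ-bound) ×1, y (λ-bound) ×1
order of uses: u, w, y, u
typing: ✓ — (Int → Int) → ((((Int → Int) → Int) → Int) → Int) → Int
per-discipline verdicts: ordered ✗; linear ✗; affine ✗; relevant ✓; unrestricted ✓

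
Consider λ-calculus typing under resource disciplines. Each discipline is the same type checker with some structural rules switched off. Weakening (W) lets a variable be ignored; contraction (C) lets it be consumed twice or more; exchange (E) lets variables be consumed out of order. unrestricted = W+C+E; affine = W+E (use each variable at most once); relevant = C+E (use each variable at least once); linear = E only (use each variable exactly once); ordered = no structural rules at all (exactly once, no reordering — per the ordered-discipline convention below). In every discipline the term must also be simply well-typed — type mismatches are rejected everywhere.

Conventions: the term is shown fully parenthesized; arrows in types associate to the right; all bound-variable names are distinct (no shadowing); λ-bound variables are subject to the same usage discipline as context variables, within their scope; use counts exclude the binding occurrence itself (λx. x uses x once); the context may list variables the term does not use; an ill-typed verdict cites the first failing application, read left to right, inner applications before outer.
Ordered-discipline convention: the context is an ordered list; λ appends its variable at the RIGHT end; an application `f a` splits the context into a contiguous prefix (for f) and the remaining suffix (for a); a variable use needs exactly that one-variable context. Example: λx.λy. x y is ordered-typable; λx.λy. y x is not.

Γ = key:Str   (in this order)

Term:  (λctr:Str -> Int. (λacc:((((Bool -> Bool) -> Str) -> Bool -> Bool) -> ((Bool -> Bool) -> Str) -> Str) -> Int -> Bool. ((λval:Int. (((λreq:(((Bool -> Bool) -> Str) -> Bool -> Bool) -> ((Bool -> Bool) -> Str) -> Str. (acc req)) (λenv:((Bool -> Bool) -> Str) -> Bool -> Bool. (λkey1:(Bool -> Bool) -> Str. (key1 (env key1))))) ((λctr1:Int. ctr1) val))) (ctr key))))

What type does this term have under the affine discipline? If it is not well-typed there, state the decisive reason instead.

not well-typed under affine — repeated use of key1 ×2
use counts: key: 1×; ctr (λ-bound): 1×; acc (λ-bound): 1×; val (λ-bound): 1×; req (λ-bound): 1×; env (λ-bound): 1×; key1 (λ-bound): 2×; ctr1 (λ-bound): 1×
use order (left to right): acc, req, key1, env, key1, ctr1, val, ctr, key
typing: well-typed at (Str -> Int) -> (((((Bool -> Bool) -> Str) -> Bool -> Bool) -> ((Bool -> Bool) -> Str) -> Str) -> Int -> Bool) -> Bool
all disciplines: ordered ✗, linear ✗, affine ✗, relevant ✓, unrestricted ✓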